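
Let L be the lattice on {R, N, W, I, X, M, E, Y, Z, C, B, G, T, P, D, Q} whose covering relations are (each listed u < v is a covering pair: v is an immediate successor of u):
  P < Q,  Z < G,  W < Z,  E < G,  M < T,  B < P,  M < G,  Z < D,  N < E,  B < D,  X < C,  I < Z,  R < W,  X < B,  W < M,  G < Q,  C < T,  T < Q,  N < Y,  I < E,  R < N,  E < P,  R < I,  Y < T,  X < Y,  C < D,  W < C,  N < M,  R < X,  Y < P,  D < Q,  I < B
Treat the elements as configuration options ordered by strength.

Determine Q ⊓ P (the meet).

Common lower bounds of {Q, P}: B, E, I, N, P, R, X, Y.
The greatest among these is P.

P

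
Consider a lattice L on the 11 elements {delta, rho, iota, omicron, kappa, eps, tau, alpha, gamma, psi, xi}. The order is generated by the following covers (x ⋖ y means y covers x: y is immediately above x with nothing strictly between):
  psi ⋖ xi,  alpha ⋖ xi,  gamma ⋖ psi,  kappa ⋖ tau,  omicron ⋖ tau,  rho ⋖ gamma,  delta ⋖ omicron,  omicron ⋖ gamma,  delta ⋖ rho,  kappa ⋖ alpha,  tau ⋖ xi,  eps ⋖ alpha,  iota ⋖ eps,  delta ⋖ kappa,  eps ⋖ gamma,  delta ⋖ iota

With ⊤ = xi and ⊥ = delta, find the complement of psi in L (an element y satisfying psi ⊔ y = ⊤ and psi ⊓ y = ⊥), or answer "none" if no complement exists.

Need y with psi ∨ y = xi and psi ∧ y = delta.
Checking each element gives: kappa.

kappa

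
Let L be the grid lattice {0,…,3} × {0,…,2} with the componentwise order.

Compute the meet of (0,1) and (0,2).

(0,1)

In a product of chains, the meet is componentwise min, giving (0,1).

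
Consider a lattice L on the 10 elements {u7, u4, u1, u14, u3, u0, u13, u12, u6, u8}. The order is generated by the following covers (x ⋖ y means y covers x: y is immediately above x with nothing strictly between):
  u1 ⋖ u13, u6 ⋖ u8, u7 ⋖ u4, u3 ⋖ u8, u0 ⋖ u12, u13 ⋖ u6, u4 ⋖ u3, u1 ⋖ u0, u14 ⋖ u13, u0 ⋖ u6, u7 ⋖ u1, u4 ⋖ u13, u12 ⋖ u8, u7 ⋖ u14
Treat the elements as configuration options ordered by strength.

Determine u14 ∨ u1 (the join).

Common upper bounds of {u14, u1}: u13, u6, u8.
The least among these is u13.

u13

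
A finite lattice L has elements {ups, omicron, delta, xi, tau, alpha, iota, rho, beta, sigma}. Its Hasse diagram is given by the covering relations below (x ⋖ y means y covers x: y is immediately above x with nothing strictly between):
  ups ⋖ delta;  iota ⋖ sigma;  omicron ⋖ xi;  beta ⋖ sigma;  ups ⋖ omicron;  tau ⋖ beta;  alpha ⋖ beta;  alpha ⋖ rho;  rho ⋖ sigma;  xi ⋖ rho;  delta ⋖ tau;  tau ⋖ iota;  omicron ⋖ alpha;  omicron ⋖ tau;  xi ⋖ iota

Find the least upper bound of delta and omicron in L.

tau

Common upper bounds of {delta, omicron}: beta, iota, sigma, tau.
The least among these is tau.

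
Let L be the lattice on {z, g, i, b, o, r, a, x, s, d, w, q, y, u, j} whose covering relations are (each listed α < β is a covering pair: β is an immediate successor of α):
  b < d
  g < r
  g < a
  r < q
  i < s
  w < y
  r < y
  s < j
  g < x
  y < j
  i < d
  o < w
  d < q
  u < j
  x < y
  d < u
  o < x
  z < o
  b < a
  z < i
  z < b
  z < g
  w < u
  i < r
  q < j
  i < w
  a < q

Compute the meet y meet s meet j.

i

Common lower bounds of {y, s, j}: i, z.
The greatest among these is i.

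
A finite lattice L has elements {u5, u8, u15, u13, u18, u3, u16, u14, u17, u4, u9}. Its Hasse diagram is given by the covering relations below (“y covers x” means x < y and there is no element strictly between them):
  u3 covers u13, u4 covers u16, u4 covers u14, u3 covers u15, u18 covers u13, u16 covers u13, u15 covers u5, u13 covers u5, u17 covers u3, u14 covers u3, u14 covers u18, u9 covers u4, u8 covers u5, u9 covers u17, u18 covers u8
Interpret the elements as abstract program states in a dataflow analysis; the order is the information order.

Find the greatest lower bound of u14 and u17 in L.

Common lower bounds of {u14, u17}: u13, u15, u3, u5.
The greatest among these is u3.

u3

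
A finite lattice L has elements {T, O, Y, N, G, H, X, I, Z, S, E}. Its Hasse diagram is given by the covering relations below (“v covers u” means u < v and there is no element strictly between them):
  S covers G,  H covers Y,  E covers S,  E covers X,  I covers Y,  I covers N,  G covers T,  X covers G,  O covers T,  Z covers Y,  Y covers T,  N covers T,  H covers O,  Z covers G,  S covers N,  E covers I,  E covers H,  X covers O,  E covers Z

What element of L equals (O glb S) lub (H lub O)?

H

O ∧ S = T
H ∨ O = H
T ∨ H = H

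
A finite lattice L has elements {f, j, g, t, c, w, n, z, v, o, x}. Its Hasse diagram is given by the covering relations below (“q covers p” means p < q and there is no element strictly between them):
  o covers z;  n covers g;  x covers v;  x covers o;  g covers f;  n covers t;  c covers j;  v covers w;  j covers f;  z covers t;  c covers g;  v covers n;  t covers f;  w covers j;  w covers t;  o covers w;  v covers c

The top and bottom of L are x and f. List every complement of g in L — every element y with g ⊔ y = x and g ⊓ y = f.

Need y with g ∨ y = x and g ∧ y = f.
Checking each element gives: o, z.

o, z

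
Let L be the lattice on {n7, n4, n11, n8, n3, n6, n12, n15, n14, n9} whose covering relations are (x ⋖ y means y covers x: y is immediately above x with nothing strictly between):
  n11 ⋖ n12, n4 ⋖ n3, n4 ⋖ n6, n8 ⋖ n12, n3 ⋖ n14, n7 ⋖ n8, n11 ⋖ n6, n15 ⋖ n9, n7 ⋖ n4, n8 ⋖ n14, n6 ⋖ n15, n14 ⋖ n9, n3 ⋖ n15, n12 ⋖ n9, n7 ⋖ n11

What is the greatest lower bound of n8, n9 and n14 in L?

n8

Common lower bounds of {n8, n9, n14}: n7, n8.
The greatest among these is n8.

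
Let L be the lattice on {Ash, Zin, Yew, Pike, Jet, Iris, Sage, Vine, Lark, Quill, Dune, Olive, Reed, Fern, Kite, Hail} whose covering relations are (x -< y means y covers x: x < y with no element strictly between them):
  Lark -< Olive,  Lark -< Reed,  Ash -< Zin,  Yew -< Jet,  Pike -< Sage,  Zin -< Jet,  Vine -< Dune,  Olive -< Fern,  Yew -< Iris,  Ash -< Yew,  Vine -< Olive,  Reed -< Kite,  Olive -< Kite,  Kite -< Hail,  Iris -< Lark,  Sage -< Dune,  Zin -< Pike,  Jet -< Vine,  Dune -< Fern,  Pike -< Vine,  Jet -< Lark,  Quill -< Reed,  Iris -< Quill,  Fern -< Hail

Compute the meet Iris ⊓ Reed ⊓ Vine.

Yew

Common lower bounds of {Iris, Reed, Vine}: Ash, Yew.
The greatest among these is Yew.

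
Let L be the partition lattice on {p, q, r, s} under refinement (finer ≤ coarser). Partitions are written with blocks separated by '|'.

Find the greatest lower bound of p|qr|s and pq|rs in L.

p|q|r|s

The meet (common refinement) of p|qr|s and pq|rs intersects blocks pairwise, giving p|q|r|s.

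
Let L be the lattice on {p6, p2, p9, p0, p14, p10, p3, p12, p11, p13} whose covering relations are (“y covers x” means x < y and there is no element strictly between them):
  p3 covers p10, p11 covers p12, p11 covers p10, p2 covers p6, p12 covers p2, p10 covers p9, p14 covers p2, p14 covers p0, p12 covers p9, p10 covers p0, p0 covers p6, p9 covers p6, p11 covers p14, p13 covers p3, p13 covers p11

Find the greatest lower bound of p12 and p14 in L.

p2

Common lower bounds of {p12, p14}: p2, p6.
The greatest among these is p2.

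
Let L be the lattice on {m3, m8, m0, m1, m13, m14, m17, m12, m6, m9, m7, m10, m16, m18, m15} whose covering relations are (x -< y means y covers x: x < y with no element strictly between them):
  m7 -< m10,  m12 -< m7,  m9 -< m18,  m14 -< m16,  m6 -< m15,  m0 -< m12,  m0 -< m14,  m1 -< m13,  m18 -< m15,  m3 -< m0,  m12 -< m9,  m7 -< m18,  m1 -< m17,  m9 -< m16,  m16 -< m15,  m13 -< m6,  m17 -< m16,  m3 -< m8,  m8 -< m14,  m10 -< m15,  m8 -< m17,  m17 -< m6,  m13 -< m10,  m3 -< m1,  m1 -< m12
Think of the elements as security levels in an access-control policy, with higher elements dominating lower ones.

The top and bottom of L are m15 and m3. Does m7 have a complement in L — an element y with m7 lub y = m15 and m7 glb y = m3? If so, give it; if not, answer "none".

m8

Need y with m7 ∨ y = m15 and m7 ∧ y = m3.
Checking each element gives: m8.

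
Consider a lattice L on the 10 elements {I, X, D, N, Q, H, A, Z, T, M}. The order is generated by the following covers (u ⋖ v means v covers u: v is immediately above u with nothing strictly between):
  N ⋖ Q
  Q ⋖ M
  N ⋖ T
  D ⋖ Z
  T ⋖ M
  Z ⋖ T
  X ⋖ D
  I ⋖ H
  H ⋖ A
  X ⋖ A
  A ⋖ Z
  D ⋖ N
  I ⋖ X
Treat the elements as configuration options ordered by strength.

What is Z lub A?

Z

Common upper bounds of {Z, A}: M, T, Z.
The least among these is Z.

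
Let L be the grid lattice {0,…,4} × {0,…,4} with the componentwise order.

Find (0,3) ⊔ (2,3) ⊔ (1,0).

In a product of chains, the join is componentwise max, giving (2,3).

(2,3)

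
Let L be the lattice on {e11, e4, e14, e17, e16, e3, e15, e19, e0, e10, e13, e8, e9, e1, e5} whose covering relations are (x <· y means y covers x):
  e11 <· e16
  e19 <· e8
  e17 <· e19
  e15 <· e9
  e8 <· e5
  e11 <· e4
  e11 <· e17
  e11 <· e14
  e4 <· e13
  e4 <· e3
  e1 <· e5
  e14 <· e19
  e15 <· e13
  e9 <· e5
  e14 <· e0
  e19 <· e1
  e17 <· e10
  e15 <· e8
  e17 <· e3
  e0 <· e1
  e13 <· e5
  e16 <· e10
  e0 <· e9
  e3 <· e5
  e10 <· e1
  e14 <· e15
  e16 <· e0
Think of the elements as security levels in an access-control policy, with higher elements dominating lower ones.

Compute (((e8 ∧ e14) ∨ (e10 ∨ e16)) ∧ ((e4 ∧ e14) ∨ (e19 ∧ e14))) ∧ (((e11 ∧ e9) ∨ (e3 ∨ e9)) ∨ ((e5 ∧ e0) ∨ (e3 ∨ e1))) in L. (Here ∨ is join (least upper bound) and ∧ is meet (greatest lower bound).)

e14

e8 ∧ e14 = e14
e10 ∨ e16 = e10
e14 ∨ e10 = e1
e4 ∧ e14 = e11
e19 ∧ e14 = e14
e11 ∨ e14 = e14
e1 ∧ e14 = e14
e11 ∧ e9 = e11
e3 ∨ e9 = e5
e11 ∨ e5 = e5
e5 ∧ e0 = e0
e3 ∨ e1 = e5
e0 ∨ e5 = e5
e5 ∨ e5 = e5
e14 ∧ e5 = e14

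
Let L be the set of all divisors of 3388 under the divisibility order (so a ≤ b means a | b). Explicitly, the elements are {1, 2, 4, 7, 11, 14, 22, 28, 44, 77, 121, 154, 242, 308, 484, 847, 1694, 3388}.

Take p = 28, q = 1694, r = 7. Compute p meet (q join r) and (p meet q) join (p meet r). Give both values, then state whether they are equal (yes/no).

q join r = 1694, so p meet (q join r) = 28 meet 1694 = 14.
p meet q = 14 and p meet r = 7, so (p meet q) join (p meet r) = 14 join 7 = 14.
Equal: yes.

14; 14; yes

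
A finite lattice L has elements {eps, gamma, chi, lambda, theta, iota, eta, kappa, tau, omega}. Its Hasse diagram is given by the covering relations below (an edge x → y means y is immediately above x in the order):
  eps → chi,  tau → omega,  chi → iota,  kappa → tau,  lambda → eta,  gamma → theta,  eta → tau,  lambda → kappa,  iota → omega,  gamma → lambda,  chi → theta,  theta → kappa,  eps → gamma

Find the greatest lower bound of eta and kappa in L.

Common lower bounds of {eta, kappa}: eps, gamma, lambda.
The greatest among these is lambda.

lambda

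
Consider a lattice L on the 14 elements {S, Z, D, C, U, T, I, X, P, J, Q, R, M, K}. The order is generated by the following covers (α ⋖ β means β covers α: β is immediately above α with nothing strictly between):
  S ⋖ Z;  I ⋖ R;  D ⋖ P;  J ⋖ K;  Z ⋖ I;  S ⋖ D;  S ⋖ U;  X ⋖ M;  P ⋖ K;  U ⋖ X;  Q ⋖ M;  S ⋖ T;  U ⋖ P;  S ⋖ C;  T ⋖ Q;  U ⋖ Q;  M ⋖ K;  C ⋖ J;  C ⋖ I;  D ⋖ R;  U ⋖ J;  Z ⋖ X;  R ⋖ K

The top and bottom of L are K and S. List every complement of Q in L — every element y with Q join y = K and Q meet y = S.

Need y with Q ∨ y = K and Q ∧ y = S.
Checking each element gives: C, D, I, R.

C, D, I, R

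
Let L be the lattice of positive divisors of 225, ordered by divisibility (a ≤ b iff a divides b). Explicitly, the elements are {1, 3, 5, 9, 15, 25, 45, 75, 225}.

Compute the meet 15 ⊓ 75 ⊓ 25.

In the divisibility order, the meet is the greatest common divisor: gcd(15, 75, 25) = 5.

5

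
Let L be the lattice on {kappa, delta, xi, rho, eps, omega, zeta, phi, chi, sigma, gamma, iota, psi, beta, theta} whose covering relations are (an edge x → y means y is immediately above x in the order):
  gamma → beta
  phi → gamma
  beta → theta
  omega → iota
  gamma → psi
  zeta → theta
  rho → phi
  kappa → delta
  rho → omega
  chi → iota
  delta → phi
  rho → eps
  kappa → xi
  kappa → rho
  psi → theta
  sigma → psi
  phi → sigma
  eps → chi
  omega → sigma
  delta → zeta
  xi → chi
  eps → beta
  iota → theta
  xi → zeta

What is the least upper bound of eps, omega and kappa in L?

Common upper bounds of {eps, omega, kappa}: iota, theta.
The least among these is iota.

iota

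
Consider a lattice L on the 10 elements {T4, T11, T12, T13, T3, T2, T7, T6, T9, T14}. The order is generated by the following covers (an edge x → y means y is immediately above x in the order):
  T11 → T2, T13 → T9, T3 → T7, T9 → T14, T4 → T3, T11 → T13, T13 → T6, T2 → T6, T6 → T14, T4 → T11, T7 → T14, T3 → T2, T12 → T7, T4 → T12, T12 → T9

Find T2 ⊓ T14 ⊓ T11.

Common lower bounds of {T2, T14, T11}: T11, T4.
The greatest among these is T11.

T11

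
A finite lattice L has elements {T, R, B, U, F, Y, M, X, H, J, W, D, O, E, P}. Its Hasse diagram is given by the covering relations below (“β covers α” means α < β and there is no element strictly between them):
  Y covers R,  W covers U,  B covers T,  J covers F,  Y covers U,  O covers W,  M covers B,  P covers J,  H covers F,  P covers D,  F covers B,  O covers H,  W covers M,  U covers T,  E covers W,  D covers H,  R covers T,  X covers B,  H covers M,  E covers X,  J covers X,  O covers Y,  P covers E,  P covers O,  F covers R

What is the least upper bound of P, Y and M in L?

Common upper bounds of {P, Y, M}: P.
The least among these is P.

P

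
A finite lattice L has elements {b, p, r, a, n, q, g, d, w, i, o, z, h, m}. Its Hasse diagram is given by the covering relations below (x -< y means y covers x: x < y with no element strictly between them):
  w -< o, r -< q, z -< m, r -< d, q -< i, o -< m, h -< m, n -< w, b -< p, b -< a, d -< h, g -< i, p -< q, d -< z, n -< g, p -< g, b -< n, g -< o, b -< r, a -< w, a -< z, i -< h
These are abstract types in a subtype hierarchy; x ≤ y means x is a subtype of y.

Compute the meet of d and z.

Common lower bounds of {d, z}: b, d, r.
The greatest among these is d.

d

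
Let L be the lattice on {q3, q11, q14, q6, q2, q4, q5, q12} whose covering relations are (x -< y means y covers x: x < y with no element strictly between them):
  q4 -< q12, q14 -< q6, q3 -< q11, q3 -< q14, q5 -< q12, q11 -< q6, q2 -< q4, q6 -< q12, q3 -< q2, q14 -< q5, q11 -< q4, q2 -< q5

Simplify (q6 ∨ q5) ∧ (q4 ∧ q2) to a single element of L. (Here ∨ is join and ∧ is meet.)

q2

q6 ∨ q5 = q12
q4 ∧ q2 = q2
q12 ∧ q2 = q2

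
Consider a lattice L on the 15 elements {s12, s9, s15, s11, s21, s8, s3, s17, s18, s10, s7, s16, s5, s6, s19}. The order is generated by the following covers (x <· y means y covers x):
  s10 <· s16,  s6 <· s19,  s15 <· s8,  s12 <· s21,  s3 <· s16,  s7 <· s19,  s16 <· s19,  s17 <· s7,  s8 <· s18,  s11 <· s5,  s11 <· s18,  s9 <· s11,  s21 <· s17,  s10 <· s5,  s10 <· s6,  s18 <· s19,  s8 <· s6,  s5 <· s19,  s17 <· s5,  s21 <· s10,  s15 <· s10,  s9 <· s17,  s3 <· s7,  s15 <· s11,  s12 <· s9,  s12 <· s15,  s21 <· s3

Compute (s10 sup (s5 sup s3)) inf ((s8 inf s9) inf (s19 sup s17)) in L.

s12

s5 ∨ s3 = s19
s10 ∨ s19 = s19
s8 ∧ s9 = s12
s19 ∨ s17 = s19
s12 ∧ s19 = s12
s19 ∧ s12 = s12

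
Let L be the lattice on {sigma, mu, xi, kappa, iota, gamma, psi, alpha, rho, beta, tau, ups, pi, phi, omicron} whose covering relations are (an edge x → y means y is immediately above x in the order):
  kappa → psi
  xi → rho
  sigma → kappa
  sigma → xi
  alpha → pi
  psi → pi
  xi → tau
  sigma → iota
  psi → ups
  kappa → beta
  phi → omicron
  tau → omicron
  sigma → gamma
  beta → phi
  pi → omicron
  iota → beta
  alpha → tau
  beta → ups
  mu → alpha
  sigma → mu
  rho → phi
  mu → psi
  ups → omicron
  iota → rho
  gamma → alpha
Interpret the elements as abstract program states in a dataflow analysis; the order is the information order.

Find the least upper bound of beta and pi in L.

Common upper bounds of {beta, pi}: omicron.
The least among these is omicron.

omicron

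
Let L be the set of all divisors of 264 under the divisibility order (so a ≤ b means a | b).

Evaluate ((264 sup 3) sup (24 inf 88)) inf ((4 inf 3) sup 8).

8

264 ∨ 3 = 264
24 ∧ 88 = 8
264 ∨ 8 = 264
4 ∧ 3 = 1
1 ∨ 8 = 8
264 ∧ 8 = 8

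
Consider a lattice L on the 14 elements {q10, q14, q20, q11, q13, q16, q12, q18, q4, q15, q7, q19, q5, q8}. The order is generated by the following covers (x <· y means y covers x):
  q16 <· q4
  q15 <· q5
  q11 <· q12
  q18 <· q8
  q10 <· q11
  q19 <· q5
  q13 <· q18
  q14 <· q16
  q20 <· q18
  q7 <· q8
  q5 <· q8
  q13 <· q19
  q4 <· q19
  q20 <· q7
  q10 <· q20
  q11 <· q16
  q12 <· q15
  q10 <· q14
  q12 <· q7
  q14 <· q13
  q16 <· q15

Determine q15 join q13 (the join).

q5

Common upper bounds of {q15, q13}: q5, q8.
The least among these is q5.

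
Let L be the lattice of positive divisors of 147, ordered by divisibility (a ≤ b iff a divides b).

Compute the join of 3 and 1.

In the divisibility order, the join is the least common multiple: lcm(3, 1) = 3.

3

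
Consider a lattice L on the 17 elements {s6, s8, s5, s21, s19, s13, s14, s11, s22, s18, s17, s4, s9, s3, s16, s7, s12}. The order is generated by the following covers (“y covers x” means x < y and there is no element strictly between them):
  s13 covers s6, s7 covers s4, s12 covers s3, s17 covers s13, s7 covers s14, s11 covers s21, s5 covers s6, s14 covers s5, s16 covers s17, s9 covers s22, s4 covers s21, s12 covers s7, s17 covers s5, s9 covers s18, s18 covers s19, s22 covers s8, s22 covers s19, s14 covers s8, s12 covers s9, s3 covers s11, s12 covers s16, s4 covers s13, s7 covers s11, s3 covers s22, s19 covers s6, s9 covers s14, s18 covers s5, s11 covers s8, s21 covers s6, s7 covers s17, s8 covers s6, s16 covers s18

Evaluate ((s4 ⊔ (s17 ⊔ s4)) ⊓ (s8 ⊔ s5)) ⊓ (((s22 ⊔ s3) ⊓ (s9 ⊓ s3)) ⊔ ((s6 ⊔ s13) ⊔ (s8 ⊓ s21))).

s17 ∨ s4 = s7
s4 ∨ s7 = s7
s8 ∨ s5 = s14
s7 ∧ s14 = s14
s22 ∨ s3 = s3
s9 ∧ s3 = s22
s3 ∧ s22 = s22
s6 ∨ s13 = s13
s8 ∧ s21 = s6
s13 ∨ s6 = s13
s22 ∨ s13 = s12
s14 ∧ s12 = s14

s14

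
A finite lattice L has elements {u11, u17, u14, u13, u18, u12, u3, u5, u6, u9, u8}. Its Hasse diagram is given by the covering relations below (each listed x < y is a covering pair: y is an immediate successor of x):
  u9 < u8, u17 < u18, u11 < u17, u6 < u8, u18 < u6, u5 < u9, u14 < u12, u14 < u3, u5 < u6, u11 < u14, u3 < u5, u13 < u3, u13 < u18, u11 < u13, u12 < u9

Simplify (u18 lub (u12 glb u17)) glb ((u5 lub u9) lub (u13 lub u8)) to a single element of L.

u12 ∧ u17 = u11
u18 ∨ u11 = u18
u5 ∨ u9 = u9
u13 ∨ u8 = u8
u9 ∨ u8 = u8
u18 ∧ u8 = u18

u18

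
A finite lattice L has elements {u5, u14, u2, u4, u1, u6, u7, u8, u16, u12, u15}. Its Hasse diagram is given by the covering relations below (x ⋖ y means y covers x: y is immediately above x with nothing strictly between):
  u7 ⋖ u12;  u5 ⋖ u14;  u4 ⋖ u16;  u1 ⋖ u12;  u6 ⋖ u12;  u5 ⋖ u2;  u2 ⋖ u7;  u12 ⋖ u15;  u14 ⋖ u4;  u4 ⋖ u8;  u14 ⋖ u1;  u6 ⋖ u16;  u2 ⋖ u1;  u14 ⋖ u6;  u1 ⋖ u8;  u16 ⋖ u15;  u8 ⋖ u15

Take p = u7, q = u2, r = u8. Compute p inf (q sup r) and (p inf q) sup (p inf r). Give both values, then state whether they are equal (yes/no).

u2; u2; yes

q sup r = u8, so p inf (q sup r) = u7 inf u8 = u2.
p inf q = u2 and p inf r = u2, so (p inf q) sup (p inf r) = u2 sup u2 = u2.
Equal: yes.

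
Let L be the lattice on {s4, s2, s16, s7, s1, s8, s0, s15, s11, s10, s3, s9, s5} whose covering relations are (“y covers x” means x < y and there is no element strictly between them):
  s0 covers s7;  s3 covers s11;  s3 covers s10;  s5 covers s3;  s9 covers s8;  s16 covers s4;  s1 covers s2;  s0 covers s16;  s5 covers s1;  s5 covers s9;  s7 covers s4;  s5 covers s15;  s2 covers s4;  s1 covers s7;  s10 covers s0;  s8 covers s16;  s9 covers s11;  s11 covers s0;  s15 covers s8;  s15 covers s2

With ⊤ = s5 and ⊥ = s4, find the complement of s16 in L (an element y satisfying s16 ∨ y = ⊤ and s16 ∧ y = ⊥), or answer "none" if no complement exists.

s1

Need y with s16 ∨ y = s5 and s16 ∧ y = s4.
Checking each element gives: s1.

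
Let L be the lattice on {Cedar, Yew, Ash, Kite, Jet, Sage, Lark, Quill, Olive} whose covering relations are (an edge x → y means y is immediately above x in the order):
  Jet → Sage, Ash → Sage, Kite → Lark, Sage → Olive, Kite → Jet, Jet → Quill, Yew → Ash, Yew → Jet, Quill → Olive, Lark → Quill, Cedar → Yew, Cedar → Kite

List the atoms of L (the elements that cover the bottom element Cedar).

The atoms are exactly the elements that cover Cedar: Kite, Yew.

Kite, Yew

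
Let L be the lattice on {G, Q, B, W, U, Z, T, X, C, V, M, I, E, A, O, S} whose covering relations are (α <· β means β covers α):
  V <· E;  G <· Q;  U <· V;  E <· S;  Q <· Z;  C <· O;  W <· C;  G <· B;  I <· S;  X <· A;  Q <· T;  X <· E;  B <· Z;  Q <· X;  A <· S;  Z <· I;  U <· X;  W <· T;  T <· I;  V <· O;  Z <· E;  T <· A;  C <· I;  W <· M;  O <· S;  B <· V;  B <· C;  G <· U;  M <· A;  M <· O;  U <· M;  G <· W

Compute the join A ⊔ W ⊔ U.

A

Common upper bounds of {A, W, U}: A, S.
The least among these is A.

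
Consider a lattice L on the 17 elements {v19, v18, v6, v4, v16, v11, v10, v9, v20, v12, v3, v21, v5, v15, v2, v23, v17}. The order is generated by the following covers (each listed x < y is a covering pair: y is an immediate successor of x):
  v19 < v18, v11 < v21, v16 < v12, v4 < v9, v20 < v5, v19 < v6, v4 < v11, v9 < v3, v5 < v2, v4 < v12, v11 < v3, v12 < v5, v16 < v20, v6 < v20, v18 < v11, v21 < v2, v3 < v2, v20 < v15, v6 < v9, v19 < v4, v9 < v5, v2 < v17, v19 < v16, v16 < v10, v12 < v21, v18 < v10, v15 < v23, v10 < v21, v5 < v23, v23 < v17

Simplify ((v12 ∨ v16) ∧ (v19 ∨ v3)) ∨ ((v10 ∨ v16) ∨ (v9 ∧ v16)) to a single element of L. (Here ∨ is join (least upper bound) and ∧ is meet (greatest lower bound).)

v12 ∨ v16 = v12
v19 ∨ v3 = v3
v12 ∧ v3 = v4
v10 ∨ v16 = v10
v9 ∧ v16 = v19
v10 ∨ v19 = v10
v4 ∨ v10 = v21

v21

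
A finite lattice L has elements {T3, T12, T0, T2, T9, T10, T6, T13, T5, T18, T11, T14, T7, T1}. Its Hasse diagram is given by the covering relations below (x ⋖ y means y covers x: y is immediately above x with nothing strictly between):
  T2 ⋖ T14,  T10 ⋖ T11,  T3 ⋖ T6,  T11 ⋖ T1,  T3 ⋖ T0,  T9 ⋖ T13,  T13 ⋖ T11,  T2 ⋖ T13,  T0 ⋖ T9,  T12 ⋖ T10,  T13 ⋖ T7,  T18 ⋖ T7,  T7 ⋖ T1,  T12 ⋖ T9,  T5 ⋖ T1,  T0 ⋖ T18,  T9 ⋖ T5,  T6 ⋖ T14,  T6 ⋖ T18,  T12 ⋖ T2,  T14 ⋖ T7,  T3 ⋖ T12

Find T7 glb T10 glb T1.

T12

Common lower bounds of {T7, T10, T1}: T12, T3.
The greatest among these is T12.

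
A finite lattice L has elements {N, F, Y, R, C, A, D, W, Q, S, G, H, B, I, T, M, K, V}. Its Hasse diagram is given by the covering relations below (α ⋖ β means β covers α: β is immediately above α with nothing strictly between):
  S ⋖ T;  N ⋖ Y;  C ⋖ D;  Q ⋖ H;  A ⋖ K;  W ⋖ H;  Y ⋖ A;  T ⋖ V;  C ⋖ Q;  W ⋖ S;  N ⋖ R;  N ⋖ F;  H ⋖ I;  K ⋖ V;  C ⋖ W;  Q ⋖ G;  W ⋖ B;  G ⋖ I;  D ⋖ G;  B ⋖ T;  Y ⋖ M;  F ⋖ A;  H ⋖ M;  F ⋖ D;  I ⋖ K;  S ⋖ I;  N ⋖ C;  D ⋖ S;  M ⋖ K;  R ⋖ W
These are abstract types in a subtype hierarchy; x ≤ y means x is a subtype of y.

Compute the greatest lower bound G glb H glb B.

Common lower bounds of {G, H, B}: C, N.
The greatest among these is C.

C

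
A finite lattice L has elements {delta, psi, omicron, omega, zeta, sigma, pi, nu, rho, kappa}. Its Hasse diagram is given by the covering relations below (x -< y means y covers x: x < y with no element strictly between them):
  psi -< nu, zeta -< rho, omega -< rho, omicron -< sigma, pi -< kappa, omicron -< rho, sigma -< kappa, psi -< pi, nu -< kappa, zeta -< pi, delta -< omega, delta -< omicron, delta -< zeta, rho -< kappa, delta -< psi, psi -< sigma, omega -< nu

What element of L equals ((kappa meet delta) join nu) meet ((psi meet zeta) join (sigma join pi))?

kappa ∧ delta = delta
delta ∨ nu = nu
psi ∧ zeta = delta
sigma ∨ pi = kappa
delta ∨ kappa = kappa
nu ∧ kappa = nu

nu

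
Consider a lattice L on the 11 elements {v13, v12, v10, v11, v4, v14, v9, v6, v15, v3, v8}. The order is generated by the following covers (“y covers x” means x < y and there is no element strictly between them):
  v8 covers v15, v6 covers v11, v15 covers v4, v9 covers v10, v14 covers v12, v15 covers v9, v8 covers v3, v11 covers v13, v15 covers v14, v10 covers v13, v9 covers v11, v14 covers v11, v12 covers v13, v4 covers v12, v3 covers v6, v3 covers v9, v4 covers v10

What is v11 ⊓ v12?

Common lower bounds of {v11, v12}: v13.
The greatest among these is v13.

v13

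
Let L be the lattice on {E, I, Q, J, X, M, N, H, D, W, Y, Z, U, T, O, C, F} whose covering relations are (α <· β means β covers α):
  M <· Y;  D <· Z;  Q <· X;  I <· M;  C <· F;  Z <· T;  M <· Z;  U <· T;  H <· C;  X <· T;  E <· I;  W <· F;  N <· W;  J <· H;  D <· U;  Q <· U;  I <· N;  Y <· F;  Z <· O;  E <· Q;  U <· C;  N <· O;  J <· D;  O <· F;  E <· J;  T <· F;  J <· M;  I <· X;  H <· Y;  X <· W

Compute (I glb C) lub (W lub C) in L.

F

I ∧ C = E
W ∨ C = F
E ∨ F = F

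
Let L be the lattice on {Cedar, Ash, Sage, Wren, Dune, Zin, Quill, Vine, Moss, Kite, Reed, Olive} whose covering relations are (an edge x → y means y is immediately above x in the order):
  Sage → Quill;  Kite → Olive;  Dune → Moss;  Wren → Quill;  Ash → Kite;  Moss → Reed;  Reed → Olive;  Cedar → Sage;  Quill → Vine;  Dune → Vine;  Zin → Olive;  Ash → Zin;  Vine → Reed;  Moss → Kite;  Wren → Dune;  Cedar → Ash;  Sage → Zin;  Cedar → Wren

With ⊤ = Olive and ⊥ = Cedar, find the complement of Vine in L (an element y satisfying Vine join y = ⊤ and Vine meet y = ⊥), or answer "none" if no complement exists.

Need y with Vine ∨ y = Olive and Vine ∧ y = Cedar.
Checking each element gives: Ash.

Ash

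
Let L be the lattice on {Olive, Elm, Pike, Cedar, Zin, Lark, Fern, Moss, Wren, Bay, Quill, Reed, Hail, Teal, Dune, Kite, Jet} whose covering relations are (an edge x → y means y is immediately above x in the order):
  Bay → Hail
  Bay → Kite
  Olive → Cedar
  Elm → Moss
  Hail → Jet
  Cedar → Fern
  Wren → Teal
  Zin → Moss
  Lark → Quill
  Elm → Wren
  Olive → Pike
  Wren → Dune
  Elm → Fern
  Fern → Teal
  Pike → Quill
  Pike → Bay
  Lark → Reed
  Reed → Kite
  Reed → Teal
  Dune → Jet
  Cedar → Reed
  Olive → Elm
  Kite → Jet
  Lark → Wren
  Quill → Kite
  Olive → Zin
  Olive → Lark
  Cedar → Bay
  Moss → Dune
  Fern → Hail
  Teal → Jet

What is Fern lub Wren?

Teal

Common upper bounds of {Fern, Wren}: Jet, Teal.
The least among these is Teal.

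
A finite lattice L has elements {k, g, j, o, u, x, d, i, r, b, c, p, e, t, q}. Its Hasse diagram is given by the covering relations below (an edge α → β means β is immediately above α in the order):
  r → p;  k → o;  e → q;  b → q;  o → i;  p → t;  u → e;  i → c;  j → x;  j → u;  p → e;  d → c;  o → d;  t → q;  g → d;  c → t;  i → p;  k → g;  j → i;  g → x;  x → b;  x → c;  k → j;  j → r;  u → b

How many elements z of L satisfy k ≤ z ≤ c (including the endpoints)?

The interval [k, c] = {c, d, g, i, j, k, o, x}, which has 8 elements.

8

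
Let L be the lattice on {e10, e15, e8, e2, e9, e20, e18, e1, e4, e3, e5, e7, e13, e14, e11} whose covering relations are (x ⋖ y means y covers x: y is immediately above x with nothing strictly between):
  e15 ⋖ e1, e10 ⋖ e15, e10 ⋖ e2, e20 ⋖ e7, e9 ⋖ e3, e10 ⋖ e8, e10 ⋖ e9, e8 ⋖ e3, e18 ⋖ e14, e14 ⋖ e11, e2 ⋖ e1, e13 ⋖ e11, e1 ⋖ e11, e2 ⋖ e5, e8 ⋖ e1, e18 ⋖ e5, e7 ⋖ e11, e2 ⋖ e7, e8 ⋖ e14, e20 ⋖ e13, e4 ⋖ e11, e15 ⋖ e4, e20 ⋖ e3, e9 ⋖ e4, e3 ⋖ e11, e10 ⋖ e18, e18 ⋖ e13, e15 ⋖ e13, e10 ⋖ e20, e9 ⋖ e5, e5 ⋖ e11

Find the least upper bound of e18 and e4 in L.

e11

Common upper bounds of {e18, e4}: e11.
The least among these is e11.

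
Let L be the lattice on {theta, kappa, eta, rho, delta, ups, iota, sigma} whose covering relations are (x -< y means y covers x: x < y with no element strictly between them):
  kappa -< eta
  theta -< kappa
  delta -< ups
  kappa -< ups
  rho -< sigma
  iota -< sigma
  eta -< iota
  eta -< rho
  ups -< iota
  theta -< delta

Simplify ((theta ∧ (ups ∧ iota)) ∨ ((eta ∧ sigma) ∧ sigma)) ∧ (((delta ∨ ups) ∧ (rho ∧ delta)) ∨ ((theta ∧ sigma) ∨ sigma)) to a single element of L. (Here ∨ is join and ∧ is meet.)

eta

ups ∧ iota = ups
theta ∧ ups = theta
eta ∧ sigma = eta
eta ∧ sigma = eta
theta ∨ eta = eta
delta ∨ ups = ups
rho ∧ delta = theta
ups ∧ theta = theta
theta ∧ sigma = theta
theta ∨ sigma = sigma
theta ∨ sigma = sigma
eta ∧ sigma = eta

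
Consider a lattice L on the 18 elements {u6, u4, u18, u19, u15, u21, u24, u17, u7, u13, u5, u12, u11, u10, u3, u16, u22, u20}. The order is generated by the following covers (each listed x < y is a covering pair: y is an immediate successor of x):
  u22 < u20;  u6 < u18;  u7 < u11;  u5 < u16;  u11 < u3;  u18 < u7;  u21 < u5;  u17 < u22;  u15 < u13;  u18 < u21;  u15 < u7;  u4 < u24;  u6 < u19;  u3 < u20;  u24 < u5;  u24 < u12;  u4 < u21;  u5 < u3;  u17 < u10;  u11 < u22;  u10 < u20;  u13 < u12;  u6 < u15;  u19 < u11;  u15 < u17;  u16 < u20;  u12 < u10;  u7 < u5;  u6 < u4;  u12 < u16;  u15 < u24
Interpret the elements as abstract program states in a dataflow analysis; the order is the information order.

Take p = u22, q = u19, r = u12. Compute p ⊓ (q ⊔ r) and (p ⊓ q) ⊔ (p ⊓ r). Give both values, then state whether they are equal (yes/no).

u22; u11; no

q ⊔ r = u20, so p ⊓ (q ⊔ r) = u22 ⊓ u20 = u22.
p ⊓ q = u19 and p ⊓ r = u15, so (p ⊓ q) ⊔ (p ⊓ r) = u19 ⊔ u15 = u11.
Equal: no.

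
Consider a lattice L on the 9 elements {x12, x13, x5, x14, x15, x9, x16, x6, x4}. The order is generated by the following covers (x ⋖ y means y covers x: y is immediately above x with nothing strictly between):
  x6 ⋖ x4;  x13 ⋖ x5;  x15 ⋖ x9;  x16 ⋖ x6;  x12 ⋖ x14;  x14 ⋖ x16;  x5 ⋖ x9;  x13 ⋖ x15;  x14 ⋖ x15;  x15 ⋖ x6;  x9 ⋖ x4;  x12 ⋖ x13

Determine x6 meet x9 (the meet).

Common lower bounds of {x6, x9}: x12, x13, x14, x15.
The greatest among these is x15.

x15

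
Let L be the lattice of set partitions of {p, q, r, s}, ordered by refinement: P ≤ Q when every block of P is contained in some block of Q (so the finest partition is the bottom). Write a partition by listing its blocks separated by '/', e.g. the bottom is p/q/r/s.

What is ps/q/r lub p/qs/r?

The join of ps/q/r and p/qs/r merges any blocks that overlap across the partitions, giving pqs/r.

pqs/r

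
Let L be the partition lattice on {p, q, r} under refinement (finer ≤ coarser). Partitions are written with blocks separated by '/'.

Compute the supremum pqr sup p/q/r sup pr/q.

pqr

The join of pqr, p/q/r, pr/q merges any blocks that overlap across the partitions, giving pqr.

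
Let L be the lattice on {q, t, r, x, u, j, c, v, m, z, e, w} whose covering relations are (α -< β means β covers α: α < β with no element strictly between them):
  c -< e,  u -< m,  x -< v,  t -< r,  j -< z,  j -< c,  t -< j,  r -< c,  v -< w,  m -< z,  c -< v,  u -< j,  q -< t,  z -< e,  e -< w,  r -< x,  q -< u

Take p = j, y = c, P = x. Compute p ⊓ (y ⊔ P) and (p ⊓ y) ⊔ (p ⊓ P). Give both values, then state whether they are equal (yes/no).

j; j; yes

y ⊔ P = v, so p ⊓ (y ⊔ P) = j ⊓ v = j.
p ⊓ y = j and p ⊓ P = t, so (p ⊓ y) ⊔ (p ⊓ P) = j ⊔ t = j.
Equal: yes.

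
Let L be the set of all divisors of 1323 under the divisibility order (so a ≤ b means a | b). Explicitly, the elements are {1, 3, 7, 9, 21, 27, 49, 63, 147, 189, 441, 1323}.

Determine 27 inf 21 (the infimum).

Common lower bounds of {27, 21}: 1, 3.
The greatest among these is 3.

3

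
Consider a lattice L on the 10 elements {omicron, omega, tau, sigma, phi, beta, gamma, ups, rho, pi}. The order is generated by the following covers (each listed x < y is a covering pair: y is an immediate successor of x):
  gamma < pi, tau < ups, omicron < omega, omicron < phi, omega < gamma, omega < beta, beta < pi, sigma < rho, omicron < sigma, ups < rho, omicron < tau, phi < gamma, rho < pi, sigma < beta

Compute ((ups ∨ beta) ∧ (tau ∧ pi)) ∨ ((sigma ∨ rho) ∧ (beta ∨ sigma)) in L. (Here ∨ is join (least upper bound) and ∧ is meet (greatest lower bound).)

rho

ups ∨ beta = pi
tau ∧ pi = tau
pi ∧ tau = tau
sigma ∨ rho = rho
beta ∨ sigma = beta
rho ∧ beta = sigma
tau ∨ sigma = rho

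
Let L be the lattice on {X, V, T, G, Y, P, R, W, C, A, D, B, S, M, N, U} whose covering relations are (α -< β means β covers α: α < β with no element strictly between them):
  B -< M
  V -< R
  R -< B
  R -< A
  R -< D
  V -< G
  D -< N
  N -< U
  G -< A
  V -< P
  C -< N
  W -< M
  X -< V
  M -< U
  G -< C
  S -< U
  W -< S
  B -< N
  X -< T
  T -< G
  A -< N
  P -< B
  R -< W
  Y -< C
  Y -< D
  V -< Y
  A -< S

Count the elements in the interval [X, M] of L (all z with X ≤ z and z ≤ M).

7

The interval [X, M] = {B, M, P, R, V, W, X}, which has 7 elements.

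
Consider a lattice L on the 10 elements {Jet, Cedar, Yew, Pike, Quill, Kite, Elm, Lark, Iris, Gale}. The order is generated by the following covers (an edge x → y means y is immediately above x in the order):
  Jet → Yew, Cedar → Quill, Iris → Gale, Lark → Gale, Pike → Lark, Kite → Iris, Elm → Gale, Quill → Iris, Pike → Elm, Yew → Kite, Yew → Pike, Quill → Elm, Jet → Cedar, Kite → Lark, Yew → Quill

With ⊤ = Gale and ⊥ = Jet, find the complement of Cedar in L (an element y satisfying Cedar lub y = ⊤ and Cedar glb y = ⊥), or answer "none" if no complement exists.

Lark

Need y with Cedar ∨ y = Gale and Cedar ∧ y = Jet.
Checking each element gives: Lark.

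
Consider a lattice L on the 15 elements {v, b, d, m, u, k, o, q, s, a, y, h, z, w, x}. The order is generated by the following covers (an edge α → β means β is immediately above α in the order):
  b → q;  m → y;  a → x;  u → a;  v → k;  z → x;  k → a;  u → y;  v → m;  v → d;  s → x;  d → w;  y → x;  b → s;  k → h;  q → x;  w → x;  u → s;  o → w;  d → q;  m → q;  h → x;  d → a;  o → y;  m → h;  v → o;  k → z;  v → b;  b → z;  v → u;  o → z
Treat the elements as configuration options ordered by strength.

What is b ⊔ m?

Common upper bounds of {b, m}: q, x.
The least among these is q.

q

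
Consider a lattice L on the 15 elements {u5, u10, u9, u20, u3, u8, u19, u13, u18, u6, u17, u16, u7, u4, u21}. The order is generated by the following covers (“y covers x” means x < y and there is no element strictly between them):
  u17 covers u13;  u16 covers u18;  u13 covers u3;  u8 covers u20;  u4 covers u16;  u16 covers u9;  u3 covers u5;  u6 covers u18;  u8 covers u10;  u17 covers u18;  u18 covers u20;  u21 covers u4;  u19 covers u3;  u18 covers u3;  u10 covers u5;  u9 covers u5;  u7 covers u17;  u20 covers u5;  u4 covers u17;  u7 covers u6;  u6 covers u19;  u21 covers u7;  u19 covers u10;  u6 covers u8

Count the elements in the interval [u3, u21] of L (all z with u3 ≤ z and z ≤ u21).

10

The interval [u3, u21] = {u13, u16, u17, u18, u19, u21, u3, u4, u6, u7}, which has 10 elements.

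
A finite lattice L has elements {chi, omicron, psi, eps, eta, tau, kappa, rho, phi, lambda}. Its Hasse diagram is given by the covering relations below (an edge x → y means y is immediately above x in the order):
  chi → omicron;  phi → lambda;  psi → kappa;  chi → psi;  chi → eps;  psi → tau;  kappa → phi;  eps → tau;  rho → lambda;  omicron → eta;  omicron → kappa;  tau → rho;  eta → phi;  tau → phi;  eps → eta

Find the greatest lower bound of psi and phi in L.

psi

Common lower bounds of {psi, phi}: chi, psi.
The greatest among these is psi.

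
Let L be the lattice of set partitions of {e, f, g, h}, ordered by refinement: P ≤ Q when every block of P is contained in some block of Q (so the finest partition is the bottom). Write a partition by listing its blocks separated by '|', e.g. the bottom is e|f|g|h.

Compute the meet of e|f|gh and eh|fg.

The meet (common refinement) of e|f|gh and eh|fg intersects blocks pairwise, giving e|f|g|h.

e|f|g|h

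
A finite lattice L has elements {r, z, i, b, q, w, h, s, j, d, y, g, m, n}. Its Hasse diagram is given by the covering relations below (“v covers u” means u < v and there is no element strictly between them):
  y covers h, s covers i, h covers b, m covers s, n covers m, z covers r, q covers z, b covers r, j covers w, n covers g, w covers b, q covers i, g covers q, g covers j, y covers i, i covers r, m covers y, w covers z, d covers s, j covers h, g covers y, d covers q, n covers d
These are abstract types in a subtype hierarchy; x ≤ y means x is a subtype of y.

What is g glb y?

Common lower bounds of {g, y}: b, h, i, r, y.
The greatest among these is y.

y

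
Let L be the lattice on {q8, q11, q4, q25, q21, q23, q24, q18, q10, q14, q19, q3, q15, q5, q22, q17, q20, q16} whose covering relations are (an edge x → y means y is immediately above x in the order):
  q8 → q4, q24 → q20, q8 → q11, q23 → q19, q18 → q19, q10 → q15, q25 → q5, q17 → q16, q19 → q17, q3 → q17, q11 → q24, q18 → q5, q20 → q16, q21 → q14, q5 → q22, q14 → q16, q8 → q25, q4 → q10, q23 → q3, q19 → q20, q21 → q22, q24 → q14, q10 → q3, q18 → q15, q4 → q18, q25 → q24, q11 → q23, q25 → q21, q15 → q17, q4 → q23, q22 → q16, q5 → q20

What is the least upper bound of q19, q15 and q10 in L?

Common upper bounds of {q19, q15, q10}: q16, q17.
The least among these is q17.

q17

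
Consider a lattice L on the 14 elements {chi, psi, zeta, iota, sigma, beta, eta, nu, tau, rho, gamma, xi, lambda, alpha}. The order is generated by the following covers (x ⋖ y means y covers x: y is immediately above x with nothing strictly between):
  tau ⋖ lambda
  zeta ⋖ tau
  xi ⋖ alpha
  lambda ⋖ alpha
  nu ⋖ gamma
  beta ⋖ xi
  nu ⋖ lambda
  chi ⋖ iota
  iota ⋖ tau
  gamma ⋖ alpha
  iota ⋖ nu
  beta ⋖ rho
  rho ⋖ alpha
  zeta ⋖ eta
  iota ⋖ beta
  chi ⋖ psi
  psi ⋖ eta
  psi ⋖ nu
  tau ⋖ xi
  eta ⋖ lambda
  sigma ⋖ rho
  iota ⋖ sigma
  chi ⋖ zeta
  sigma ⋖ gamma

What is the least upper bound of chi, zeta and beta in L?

Common upper bounds of {chi, zeta, beta}: alpha, xi.
The least among these is xi.

xi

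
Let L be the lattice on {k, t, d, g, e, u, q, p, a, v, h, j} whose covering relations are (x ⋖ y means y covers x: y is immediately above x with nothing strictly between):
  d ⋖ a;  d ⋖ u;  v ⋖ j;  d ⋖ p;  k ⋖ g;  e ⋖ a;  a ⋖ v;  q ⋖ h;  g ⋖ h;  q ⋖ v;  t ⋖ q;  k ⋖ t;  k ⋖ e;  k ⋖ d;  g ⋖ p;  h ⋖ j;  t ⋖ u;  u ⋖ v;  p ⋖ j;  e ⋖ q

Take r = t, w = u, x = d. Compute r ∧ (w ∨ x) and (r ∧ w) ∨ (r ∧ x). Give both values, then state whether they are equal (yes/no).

t; t; yes

w ∨ x = u, so r ∧ (w ∨ x) = t ∧ u = t.
r ∧ w = t and r ∧ x = k, so (r ∧ w) ∨ (r ∧ x) = t ∨ k = t.
Equal: yes.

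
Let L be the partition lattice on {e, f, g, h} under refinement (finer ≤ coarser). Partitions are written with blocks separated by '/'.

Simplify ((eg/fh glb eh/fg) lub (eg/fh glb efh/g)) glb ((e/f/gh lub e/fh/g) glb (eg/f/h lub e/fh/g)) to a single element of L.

eg/fh ∧ eh/fg = e/f/g/h
eg/fh ∧ efh/g = e/fh/g
e/f/g/h ∨ e/fh/g = e/fh/g
e/f/gh ∨ e/fh/g = e/fgh
eg/f/h ∨ e/fh/g = eg/fh
e/fgh ∧ eg/fh = e/fh/g
e/fh/g ∧ e/fh/g = e/fh/g

e/fh/g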